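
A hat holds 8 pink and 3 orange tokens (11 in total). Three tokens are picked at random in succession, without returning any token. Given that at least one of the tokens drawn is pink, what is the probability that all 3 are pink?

14/41

P(all 3 pink) = C(8,3)/C(11,3) = 56/165; P(at least one pink) = 1 − C(3,3)/C(11,3) = 164/165.
Since 'all 3 pink' ⊆ 'at least one pink', P(all 3 | at least one) = 56/165 / 164/165 = 14/41 ≈ 0.3415.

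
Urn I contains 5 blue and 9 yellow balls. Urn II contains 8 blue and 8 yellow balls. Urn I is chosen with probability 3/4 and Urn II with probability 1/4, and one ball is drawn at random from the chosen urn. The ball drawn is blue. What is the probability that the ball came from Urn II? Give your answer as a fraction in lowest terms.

P(blue | Urn I) = 5/14; P(blue | Urn II) = 1/2.
P(blue) = 3/4·5/14 + 1/4·1/2 = 11/28.
By Bayes' rule, P(Urn II | blue) = 1/8 / 11/28 = 7/22 ≈ 0.3182.

7/22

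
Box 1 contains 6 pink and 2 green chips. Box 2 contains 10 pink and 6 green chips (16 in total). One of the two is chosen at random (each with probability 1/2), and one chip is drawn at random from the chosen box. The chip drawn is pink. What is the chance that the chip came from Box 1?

P(pink | Box 1) = 3/4; P(pink | Box 2) = 5/8.
P(pink) = 1/2·3/4 + 1/2·5/8 = 11/16.
By Bayes' rule, P(Box 1 | pink) = 3/8 / 11/16 = 6/11 ≈ 0.5455.

6/11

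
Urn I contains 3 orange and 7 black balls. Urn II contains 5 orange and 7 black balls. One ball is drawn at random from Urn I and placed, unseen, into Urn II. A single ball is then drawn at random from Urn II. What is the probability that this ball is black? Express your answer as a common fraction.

Condition on how many of the transferred balls are black (from Urn I: 7 black of 10; then Urn II has 13 total).
  0 black: C(7,0)C(3,1)/C(10,1) = 3/10; then P = 7/13
  1 black: C(7,1)C(3,0)/C(10,1) = 7/10; then P = 8/13
P(black from Urn II) = 77/130 ≈ 0.5923.

77/130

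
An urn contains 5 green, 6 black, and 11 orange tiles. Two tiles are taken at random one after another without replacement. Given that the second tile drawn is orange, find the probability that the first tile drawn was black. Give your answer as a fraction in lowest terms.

2/7

P(first=black and the second tile drawn is orange) = (6/22)·(11/21) = 1/7.
P(the second tile drawn is orange) = Σ over first color = 5/42 + 1/7 + 5/21 = 1/2.
By Bayes, P(first=black | the second tile drawn is orange) = 1/7 / 1/2 = 2/7 ≈ 0.2857.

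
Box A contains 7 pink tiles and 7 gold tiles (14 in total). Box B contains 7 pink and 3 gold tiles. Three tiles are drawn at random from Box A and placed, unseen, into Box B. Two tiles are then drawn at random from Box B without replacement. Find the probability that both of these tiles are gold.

71/676

Condition on how many of the transferred tiles are gold (from Box A: 7 gold of 14; then Box B has 13 total).
  0 gold: C(7,0)C(7,3)/C(14,3) = 5/52; then P = C(3,2)/C(13,2) = 1/26
  1 gold: C(7,1)C(7,2)/C(14,3) = 21/52; then P = C(4,2)/C(13,2) = 1/13
  2 gold: C(7,2)C(7,1)/C(14,3) = 21/52; then P = C(5,2)/C(13,2) = 5/39
  3 gold: C(7,3)C(7,0)/C(14,3) = 5/52; then P = C(6,2)/C(13,2) = 5/26
P(both gold) = 71/676 ≈ 0.1050.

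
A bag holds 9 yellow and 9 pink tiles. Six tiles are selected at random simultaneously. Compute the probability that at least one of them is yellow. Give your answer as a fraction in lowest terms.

220/221

Use the complement: P(at least one yellow) = 1 − P(no yellow).
P(none) = C(9,6)/C(18,6) = 84/18564.
So P = 1 − 84/18564 = 220/221 ≈ 0.9955.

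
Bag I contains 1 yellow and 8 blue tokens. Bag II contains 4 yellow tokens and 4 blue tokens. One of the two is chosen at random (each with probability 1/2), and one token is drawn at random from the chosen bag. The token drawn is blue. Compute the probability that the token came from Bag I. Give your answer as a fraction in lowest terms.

16/25

P(blue | Bag I) = 8/9; P(blue | Bag II) = 1/2.
P(blue) = 1/2·8/9 + 1/2·1/2 = 25/36.
By Bayes' rule, P(Bag I | blue) = 4/9 / 25/36 = 16/25 ≈ 0.6400.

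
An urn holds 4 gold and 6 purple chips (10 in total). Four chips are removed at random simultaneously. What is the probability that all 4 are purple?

Unordered draws without replacement: count favorable combinations over C(10,4).
Favorable = C(4,0) · C(6,4) = 15; total = C(10,4) = 210.
P = 15/210 = 1/14 ≈ 0.0714.

1/14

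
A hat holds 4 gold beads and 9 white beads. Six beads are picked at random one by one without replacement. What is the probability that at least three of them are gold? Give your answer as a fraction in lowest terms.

31/143

Sum the hypergeometric tail for j = 3,…,4 gold beads.
Favorable = C(4,3)·C(9,3) + C(4,4)·C(9,2) = 372; total = C(13,6) = 1716.
P = 372/1716 = 31/143 ≈ 0.2168.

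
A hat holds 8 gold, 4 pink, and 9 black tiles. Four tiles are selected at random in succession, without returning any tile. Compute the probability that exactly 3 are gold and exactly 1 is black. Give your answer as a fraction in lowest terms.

8/95

Unordered draws without replacement: count favorable combinations over C(21,4).
Favorable = C(8,3) · C(4,0) · C(9,1) = 504; total = C(21,4) = 5985.
P = 504/5985 = 8/95 ≈ 0.0842.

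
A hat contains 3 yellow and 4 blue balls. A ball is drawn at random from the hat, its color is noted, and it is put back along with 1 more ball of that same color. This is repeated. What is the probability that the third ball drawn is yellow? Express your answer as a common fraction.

Sum over the four possibilities for the first two draws (yellow/not-yellow each), tracking how the yellow count and total change by +1 per draw.
P(third is yellow) = 3/7 ≈ 0.4286. (In a Pólya urn every draw has the same marginal probability 3/7.)

3/7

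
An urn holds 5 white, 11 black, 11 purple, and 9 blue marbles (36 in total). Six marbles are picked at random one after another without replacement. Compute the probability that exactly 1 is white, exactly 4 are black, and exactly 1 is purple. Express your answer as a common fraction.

Unordered draws without replacement: count favorable combinations over C(36,6).
Favorable = C(5,1) · C(11,4) · C(11,1) · C(9,0) = 18150; total = C(36,6) = 1947792.
P = 18150/1947792 = 275/29512 ≈ 0.0093.

275/29512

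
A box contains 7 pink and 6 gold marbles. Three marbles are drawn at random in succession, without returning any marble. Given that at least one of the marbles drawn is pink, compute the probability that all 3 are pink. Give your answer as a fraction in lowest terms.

P(all 3 pink) = C(7,3)/C(13,3) = 35/286; P(at least one pink) = 1 − C(6,3)/C(13,3) = 133/143.
Since 'all 3 pink' ⊆ 'at least one pink', P(all 3 | at least one) = 35/286 / 133/143 = 5/38 ≈ 0.1316.

5/38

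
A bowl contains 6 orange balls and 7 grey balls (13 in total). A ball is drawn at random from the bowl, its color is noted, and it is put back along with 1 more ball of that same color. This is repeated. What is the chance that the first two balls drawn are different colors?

Either orange then grey, or grey then orange; after the first draw the total is 14.
P = (6/13)·(7/14) + (7/13)·(6/14) = 6/13 ≈ 0.4615.

6/13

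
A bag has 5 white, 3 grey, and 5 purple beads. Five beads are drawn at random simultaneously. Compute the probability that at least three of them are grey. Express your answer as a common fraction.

Sum the hypergeometric tail for j = 3,…,3 grey beads.
Favorable = C(3,3)·C(10,2) = 45; total = C(13,5) = 1287.
P = 45/1287 = 5/143 ≈ 0.0350.

5/143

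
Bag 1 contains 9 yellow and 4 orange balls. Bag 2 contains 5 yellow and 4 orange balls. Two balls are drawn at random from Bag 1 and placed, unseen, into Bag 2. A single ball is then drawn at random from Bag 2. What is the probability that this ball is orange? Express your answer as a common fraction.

60/143

Condition on how many of the transferred balls are orange (from Bag 1: 4 orange of 13; then Bag 2 has 11 total).
  0 orange: C(4,0)C(9,2)/C(13,2) = 6/13; then P = 4/11
  1 orange: C(4,1)C(9,1)/C(13,2) = 6/13; then P = 5/11
  2 orange: C(4,2)C(9,0)/C(13,2) = 1/13; then P = 6/11
P(orange from Bag 2) = 60/143 ≈ 0.4196.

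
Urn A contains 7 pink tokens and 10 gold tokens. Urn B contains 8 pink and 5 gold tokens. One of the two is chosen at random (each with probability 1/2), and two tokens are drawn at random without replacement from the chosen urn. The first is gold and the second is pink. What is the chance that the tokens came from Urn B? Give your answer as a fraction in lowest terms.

P(E | Urn A) = 35/136; P(E | Urn B) = 10/39.
P(E) = 1/2·35/136 + 1/2·10/39 = 2725/10608.
By Bayes' rule, P(Urn B | E) = 5/39 / 2725/10608 = 272/545 ≈ 0.4991.

272/545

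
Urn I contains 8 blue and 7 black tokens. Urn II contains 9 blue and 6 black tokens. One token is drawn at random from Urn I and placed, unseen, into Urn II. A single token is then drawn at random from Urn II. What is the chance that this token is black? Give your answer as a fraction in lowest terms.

97/240

Condition on how many of the transferred tokens are black (from Urn I: 7 black of 15; then Urn II has 16 total).
  0 black: C(7,0)C(8,1)/C(15,1) = 8/15; then P = 6/16
  1 black: C(7,1)C(8,0)/C(15,1) = 7/15; then P = 7/16
P(black from Urn II) = 97/240 ≈ 0.4042.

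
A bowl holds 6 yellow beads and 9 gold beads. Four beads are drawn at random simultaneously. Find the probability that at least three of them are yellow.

1/7

Sum the hypergeometric tail for j = 3,…,4 yellow beads.
Favorable = C(6,3)·C(9,1) + C(6,4)·C(9,0) = 195; total = C(15,4) = 1365.
P = 195/1365 = 1/7 ≈ 0.1429.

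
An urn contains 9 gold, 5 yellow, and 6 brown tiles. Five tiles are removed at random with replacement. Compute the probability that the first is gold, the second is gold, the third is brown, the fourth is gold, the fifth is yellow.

Multiply the conditional probability of each draw in order, with replacement (the composition resets each draw).
P = (9/20) · (9/20) · (6/20) · (9/20) · (5/20) = 2187/320000 ≈ 0.0068.

2187/320000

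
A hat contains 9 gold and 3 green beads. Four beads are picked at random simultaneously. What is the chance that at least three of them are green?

Sum the hypergeometric tail for j = 3,…,3 green beads.
Favorable = C(3,3)·C(9,1) = 9; total = C(12,4) = 495.
P = 9/495 = 1/55 ≈ 0.0182.

1/55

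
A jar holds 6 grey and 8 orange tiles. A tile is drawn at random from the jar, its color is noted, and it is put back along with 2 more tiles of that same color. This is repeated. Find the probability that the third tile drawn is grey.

Sum over the four possibilities for the first two draws (grey/not-grey each), tracking how the grey count and total change by +2 per draw.
P(third is grey) = 3/7 ≈ 0.4286. (In a Pólya urn every draw has the same marginal probability 6/14.)

3/7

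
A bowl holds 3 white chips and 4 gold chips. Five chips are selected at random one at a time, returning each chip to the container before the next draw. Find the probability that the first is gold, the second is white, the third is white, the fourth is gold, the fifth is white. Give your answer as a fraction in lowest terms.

Multiply the conditional probability of each draw in order, with replacement (the composition resets each draw).
P = (4/7) · (3/7) · (3/7) · (4/7) · (3/7) = 432/16807 ≈ 0.0257.

432/16807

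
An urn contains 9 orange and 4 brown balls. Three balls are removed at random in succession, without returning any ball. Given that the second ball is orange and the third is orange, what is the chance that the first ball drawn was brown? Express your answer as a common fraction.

P(first=brown and the second ball is orange and the third is orange) = (4/13)·(9/12)·(8/11) = 24/143.
P(E) = Σ over first color = 42/143 + 24/143 = 6/13.
By Bayes, P(first=brown | E) = 24/143 / 6/13 = 4/11 ≈ 0.3636.

4/11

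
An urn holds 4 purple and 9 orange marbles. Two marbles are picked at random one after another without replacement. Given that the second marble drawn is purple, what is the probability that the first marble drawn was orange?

3/4

P(first=orange and the second marble drawn is purple) = (9/13)·(4/12) = 3/13.
P(the second marble drawn is purple) = Σ over first color = 1/13 + 3/13 = 4/13.
By Bayes, P(first=orange | the second marble drawn is purple) = 3/13 / 4/13 = 3/4 ≈ 0.7500.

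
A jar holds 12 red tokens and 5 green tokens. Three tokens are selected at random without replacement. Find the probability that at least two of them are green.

Sum the hypergeometric tail for j = 2,…,3 green tokens.
Favorable = C(5,2)·C(12,1) + C(5,3)·C(12,0) = 130; total = C(17,3) = 680.
P = 130/680 = 13/68 ≈ 0.1912.

13/68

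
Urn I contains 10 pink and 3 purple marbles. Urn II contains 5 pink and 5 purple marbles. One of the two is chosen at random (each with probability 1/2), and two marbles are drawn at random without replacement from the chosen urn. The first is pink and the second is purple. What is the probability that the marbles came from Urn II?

13/22

P(E | Urn I) = 5/26; P(E | Urn II) = 5/18.
P(E) = 1/2·5/26 + 1/2·5/18 = 55/234.
By Bayes' rule, P(Urn II | E) = 5/36 / 55/234 = 13/22 ≈ 0.5909.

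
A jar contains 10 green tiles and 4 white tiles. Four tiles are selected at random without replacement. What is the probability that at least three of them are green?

690/1001

Sum the hypergeometric tail for j = 3,…,4 green tiles.
Favorable = C(10,3)·C(4,1) + C(10,4)·C(4,0) = 690; total = C(14,4) = 1001.
P = 690/1001 = 690/1001 ≈ 0.6893.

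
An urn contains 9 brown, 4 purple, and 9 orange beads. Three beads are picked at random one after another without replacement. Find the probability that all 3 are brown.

Unordered draws without replacement: count favorable combinations over C(22,3).
Favorable = C(9,3) · C(4,0) · C(9,0) = 84; total = C(22,3) = 1540.
P = 84/1540 = 3/55 ≈ 0.0545.

3/55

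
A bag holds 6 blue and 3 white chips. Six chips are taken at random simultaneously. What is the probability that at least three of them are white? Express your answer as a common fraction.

5/21

Sum the hypergeometric tail for j = 3,…,3 white chips.
Favorable = C(3,3)·C(6,3) = 20; total = C(9,6) = 84.
P = 20/84 = 5/21 ≈ 0.2381.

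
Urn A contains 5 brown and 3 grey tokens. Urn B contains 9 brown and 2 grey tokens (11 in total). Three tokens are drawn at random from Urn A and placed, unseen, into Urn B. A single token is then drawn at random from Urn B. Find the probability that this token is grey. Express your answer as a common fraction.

Condition on how many of the transferred tokens are grey (from Urn A: 3 grey of 8; then Urn B has 14 total).
  0 grey: C(3,0)C(5,3)/C(8,3) = 5/28; then P = 2/14
  1 grey: C(3,1)C(5,2)/C(8,3) = 15/28; then P = 3/14
  2 grey: C(3,2)C(5,1)/C(8,3) = 15/56; then P = 4/14
  3 grey: C(3,3)C(5,0)/C(8,3) = 1/56; then P = 5/14
P(grey from Urn B) = 25/112 ≈ 0.2232.

25/112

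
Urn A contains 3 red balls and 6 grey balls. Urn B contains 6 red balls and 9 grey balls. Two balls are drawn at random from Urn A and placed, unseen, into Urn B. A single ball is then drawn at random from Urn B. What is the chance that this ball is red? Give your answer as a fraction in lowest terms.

20/51

Condition on how many of the transferred balls are red (from Urn A: 3 red of 9; then Urn B has 17 total).
  0 red: C(3,0)C(6,2)/C(9,2) = 5/12; then P = 6/17
  1 red: C(3,1)C(6,1)/C(9,2) = 1/2; then P = 7/17
  2 red: C(3,2)C(6,0)/C(9,2) = 1/12; then P = 8/17
P(red from Urn B) = 20/51 ≈ 0.3922.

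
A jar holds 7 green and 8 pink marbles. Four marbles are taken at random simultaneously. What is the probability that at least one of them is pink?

38/39

Use the complement: P(at least one pink) = 1 − P(no pink).
P(none) = C(7,4)/C(15,4) = 35/1365.
So P = 1 − 35/1365 = 38/39 ≈ 0.9744.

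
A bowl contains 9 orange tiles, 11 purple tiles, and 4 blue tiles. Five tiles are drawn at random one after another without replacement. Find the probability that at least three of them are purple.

267/644

Sum the hypergeometric tail for j = 3,…,5 purple tiles.
Favorable = C(11,3)·C(13,2) + C(11,4)·C(13,1) + C(11,5)·C(13,0) = 17622; total = C(24,5) = 42504.
P = 17622/42504 = 267/644 ≈ 0.4146.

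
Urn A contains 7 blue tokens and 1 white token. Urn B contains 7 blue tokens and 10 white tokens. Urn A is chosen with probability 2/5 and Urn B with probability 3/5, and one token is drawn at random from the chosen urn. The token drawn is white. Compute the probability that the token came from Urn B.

120/137

P(white | Urn A) = 1/8; P(white | Urn B) = 10/17.
P(white) = 2/5·1/8 + 3/5·10/17 = 137/340.
By Bayes' rule, P(Urn B | white) = 6/17 / 137/340 = 120/137 ≈ 0.8759.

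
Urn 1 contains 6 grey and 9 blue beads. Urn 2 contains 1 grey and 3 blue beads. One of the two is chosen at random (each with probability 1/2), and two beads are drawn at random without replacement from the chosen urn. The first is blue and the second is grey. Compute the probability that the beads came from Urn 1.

36/71

P(E | Urn 1) = 9/35; P(E | Urn 2) = 1/4.
P(E) = 1/2·9/35 + 1/2·1/4 = 71/280.
By Bayes' rule, P(Urn 1 | E) = 9/70 / 71/280 = 36/71 ≈ 0.5070.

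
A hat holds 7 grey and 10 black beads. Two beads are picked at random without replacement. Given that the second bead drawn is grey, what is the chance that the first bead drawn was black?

P(first=black and the second bead drawn is grey) = (10/17)·(7/16) = 35/136.
P(the second bead drawn is grey) = Σ over first color = 21/136 + 35/136 = 7/17.
By Bayes, P(first=black | the second bead drawn is grey) = 35/136 / 7/17 = 5/8 ≈ 0.6250.

5/8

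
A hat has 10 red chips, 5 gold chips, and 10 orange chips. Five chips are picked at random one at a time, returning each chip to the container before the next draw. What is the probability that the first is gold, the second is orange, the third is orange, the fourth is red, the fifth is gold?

Multiply the conditional probability of each draw in order, with replacement (the composition resets each draw).
P = (5/25) · (10/25) · (10/25) · (10/25) · (5/25) = 8/3125 ≈ 0.0026.

8/3125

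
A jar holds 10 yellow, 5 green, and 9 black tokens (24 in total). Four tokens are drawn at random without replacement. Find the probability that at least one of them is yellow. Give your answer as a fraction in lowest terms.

Use the complement: P(at least one yellow) = 1 − P(no yellow).
P(none) = C(14,4)/C(24,4) = 1001/10626.
So P = 1 − 1001/10626 = 125/138 ≈ 0.9058.

125/138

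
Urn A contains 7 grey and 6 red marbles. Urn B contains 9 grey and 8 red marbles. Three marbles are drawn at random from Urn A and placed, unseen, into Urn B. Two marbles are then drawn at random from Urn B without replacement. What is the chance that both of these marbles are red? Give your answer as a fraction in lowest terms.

1031/4940

Condition on how many of the transferred marbles are red (from Urn A: 6 red of 13; then Urn B has 20 total).
  0 red: C(6,0)C(7,3)/C(13,3) = 35/286; then P = C(8,2)/C(20,2) = 14/95
  1 red: C(6,1)C(7,2)/C(13,3) = 63/143; then P = C(9,2)/C(20,2) = 18/95
  2 red: C(6,2)C(7,1)/C(13,3) = 105/286; then P = C(10,2)/C(20,2) = 9/38
  3 red: C(6,3)C(7,0)/C(13,3) = 10/143; then P = C(11,2)/C(20,2) = 11/38
P(both red) = 1031/4940 ≈ 0.2087.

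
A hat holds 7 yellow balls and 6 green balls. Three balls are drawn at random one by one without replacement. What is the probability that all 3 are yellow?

Unordered draws without replacement: count favorable combinations over C(13,3).
Favorable = C(7,3) · C(6,0) = 35; total = C(13,3) = 286.
P = 35/286 = 35/286 ≈ 0.1224.

35/286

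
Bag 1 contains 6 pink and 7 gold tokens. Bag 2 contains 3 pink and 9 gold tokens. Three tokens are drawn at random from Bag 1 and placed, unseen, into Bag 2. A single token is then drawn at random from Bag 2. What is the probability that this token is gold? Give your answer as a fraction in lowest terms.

Condition on how many of the transferred tokens are gold (from Bag 1: 7 gold of 13; then Bag 2 has 15 total).
  0 gold: C(7,0)C(6,3)/C(13,3) = 10/143; then P = 9/15
  1 gold: C(7,1)C(6,2)/C(13,3) = 105/286; then P = 10/15
  2 gold: C(7,2)C(6,1)/C(13,3) = 63/143; then P = 11/15
  3 gold: C(7,3)C(6,0)/C(13,3) = 35/286; then P = 12/15
P(gold from Bag 2) = 46/65 ≈ 0.7077.

46/65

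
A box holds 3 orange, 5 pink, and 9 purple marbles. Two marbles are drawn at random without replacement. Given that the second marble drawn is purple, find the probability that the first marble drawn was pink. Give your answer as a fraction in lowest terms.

P(first=pink and the second marble drawn is purple) = (5/17)·(9/16) = 45/272.
P(the second marble drawn is purple) = Σ over first color = 27/272 + 45/272 + 9/34 = 9/17.
By Bayes, P(first=pink | the second marble drawn is purple) = 45/272 / 9/17 = 5/16 ≈ 0.3125.

5/16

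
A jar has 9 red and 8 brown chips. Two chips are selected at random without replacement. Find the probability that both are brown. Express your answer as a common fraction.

7/34

Multiply the conditional probability of each draw in order, without replacement, so each draw removes one from its color and from the total.
P = (8/17) · (7/16) = 7/34 ≈ 0.2059.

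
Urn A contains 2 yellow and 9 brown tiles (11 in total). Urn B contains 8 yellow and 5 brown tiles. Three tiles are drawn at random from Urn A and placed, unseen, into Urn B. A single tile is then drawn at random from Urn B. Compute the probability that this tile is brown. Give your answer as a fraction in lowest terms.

Condition on how many of the transferred tiles are brown (from Urn A: 9 brown of 11; then Urn B has 16 total).
  1 brown: C(9,1)C(2,2)/C(11,3) = 3/55; then P = 6/16
  2 brown: C(9,2)C(2,1)/C(11,3) = 24/55; then P = 7/16
  3 brown: C(9,3)C(2,0)/C(11,3) = 28/55; then P = 8/16
P(brown from Urn B) = 41/88 ≈ 0.4659.

41/88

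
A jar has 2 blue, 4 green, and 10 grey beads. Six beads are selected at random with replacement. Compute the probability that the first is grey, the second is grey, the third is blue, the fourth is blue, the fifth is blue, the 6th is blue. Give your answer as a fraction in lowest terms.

25/262144

Multiply the conditional probability of each draw in order, with replacement (the composition resets each draw).
P = (10/16) · (10/16) · (2/16) · (2/16) · (2/16) · (2/16) = 25/262144 ≈ 0.0001.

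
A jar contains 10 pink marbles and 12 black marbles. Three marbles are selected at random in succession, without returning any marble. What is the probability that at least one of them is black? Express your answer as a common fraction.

71/77

Use the complement: P(at least one black) = 1 − P(no black).
P(none) = C(10,3)/C(22,3) = 120/1540.
So P = 1 − 120/1540 = 71/77 ≈ 0.9221.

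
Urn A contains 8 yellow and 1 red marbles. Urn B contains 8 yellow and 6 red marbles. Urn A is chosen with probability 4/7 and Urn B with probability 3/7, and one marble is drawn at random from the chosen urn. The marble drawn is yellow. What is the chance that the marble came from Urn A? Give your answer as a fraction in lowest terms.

56/83

P(yellow | Urn A) = 8/9; P(yellow | Urn B) = 4/7.
P(yellow) = 4/7·8/9 + 3/7·4/7 = 332/441.
By Bayes' rule, P(Urn A | yellow) = 32/63 / 332/441 = 56/83 ≈ 0.6747.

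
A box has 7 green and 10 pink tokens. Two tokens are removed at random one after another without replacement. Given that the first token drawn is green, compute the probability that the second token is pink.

5/8

After removing 1 green, the box has 10 pink out of 16 remaining.
P(second is pink | given) = 10/16 = 5/8 ≈ 0.6250.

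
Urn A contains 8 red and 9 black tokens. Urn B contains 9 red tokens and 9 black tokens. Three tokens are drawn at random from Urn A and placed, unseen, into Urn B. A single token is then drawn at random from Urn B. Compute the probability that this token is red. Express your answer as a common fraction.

Condition on how many of the transferred tokens are red (from Urn A: 8 red of 17; then Urn B has 21 total).
  0 red: C(8,0)C(9,3)/C(17,3) = 21/170; then P = 9/21
  1 red: C(8,1)C(9,2)/C(17,3) = 36/85; then P = 10/21
  2 red: C(8,2)C(9,1)/C(17,3) = 63/170; then P = 11/21
  3 red: C(8,3)C(9,0)/C(17,3) = 7/85; then P = 12/21
P(red from Urn B) = 59/119 ≈ 0.4958.

59/119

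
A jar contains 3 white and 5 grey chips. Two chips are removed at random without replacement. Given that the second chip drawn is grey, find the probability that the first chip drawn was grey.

P(first=grey and the second chip drawn is grey) = (5/8)·(4/7) = 5/14.
P(the second chip drawn is grey) = Σ over first color = 15/56 + 5/14 = 5/8.
By Bayes, P(first=grey | the second chip drawn is grey) = 5/14 / 5/8 = 4/7 ≈ 0.5714.

4/7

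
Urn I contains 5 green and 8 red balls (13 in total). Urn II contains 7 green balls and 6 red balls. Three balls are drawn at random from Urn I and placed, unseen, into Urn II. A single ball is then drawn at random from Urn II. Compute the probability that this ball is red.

51/104

Condition on how many of the transferred balls are red (from Urn I: 8 red of 13; then Urn II has 16 total).
  0 red: C(8,0)C(5,3)/C(13,3) = 5/143; then P = 6/16
  1 red: C(8,1)C(5,2)/C(13,3) = 40/143; then P = 7/16
  2 red: C(8,2)C(5,1)/C(13,3) = 70/143; then P = 8/16
  3 red: C(8,3)C(5,0)/C(13,3) = 28/143; then P = 9/16
P(red from Urn II) = 51/104 ≈ 0.4904.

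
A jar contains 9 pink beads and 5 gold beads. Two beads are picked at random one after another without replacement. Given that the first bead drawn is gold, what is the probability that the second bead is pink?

After removing 1 gold, the jar has 9 pink out of 13 remaining.
P(second is pink | given) = 9/13 ≈ 0.6923.

9/13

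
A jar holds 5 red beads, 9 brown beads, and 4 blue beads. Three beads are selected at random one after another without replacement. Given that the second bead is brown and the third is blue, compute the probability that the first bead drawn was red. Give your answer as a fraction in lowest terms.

P(first=red and the second bead is brown and the third is blue) = (5/18)·(9/17)·(4/16) = 5/136.
P(E) = Σ over first color = 5/136 + 1/17 + 3/136 = 2/17.
By Bayes, P(first=red | E) = 5/136 / 2/17 = 5/16 ≈ 0.3125.

5/16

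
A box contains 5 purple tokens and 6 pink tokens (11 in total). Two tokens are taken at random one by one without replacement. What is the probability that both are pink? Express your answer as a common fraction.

Unordered draws without replacement: count favorable combinations over C(11,2).
Favorable = C(5,0) · C(6,2) = 15; total = C(11,2) = 55.
P = 15/55 = 3/11 ≈ 0.2727.

3/11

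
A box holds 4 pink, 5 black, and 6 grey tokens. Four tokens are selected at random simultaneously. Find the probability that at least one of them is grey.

59/65

Use the complement: P(at least one grey) = 1 − P(no grey).
P(none) = C(9,4)/C(15,4) = 126/1365.
So P = 1 − 126/1365 = 59/65 ≈ 0.9077.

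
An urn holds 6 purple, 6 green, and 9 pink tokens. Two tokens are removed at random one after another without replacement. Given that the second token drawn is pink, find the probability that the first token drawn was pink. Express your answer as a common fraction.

2/5

P(first=pink and the second token drawn is pink) = (9/21)·(8/20) = 6/35.
P(the second token drawn is pink) = Σ over first color = 9/70 + 9/70 + 6/35 = 3/7.
By Bayes, P(first=pink | the second token drawn is pink) = 6/35 / 3/7 = 2/5 ≈ 0.4000.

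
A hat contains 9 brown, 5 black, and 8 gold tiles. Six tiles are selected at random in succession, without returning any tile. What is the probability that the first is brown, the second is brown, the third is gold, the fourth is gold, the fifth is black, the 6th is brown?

Multiply the conditional probability of each draw in order, without replacement, so each draw removes one from its color and from the total.
P = (9/22) · (8/21) · (8/20) · (7/19) · (5/18) · (7/17) = 28/10659 ≈ 0.0026.

28/10659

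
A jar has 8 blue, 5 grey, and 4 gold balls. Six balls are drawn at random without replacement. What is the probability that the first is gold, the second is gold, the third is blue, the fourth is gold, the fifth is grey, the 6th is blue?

Multiply the conditional probability of each draw in order, without replacement, so each draw removes one from its color and from the total.
P = (4/17) · (3/16) · (8/15) · (2/14) · (5/13) · (7/12) = 1/1326 ≈ 0.0008.

1/1326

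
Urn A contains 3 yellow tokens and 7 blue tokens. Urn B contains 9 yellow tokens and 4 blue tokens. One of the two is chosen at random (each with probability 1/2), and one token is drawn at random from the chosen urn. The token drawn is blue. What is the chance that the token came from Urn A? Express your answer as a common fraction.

91/131

P(blue | Urn A) = 7/10; P(blue | Urn B) = 4/13.
P(blue) = 1/2·7/10 + 1/2·4/13 = 131/260.
By Bayes' rule, P(Urn A | blue) = 7/20 / 131/260 = 91/131 ≈ 0.6947.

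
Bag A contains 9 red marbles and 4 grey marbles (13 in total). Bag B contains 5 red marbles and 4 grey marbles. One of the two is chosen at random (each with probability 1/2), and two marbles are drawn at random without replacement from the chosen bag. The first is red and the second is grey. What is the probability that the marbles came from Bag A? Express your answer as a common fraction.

54/119

P(E | Bag A) = 3/13; P(E | Bag B) = 5/18.
P(E) = 1/2·3/13 + 1/2·5/18 = 119/468.
By Bayes' rule, P(Bag A | E) = 3/26 / 119/468 = 54/119 ≈ 0.4538.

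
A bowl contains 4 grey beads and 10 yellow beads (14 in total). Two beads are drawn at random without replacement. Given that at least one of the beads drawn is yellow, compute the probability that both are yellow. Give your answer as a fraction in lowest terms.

P(both yellow) = C(10,2)/C(14,2) = 45/91; P(at least one yellow) = 1 − C(4,2)/C(14,2) = 85/91.
Since 'both yellow' ⊆ 'at least one yellow', P(both | at least one) = 45/91 / 85/91 = 9/17 ≈ 0.5294.

9/17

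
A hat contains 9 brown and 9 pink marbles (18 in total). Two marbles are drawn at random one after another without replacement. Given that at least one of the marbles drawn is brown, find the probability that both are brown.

4/13

P(both brown) = C(9,2)/C(18,2) = 4/17; P(at least one brown) = 1 − C(9,2)/C(18,2) = 13/17.
Since 'both brown' ⊆ 'at least one brown', P(both | at least one) = 4/17 / 13/17 = 4/13 ≈ 0.3077.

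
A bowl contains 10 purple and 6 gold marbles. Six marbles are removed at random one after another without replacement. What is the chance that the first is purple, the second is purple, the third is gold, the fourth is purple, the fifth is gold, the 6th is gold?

15/1001

Multiply the conditional probability of each draw in order, without replacement, so each draw removes one from its color and from the total.
P = (10/16) · (9/15) · (6/14) · (8/13) · (5/12) · (4/11) = 15/1001 ≈ 0.0150.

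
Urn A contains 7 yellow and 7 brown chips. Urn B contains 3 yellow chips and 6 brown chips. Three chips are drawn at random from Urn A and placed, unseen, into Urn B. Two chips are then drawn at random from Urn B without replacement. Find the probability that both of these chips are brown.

Condition on how many of the transferred chips are brown (from Urn A: 7 brown of 14; then Urn B has 12 total).
  0 brown: C(7,0)C(7,3)/C(14,3) = 5/52; then P = C(6,2)/C(12,2) = 5/22
  1 brown: C(7,1)C(7,2)/C(14,3) = 21/52; then P = C(7,2)/C(12,2) = 7/22
  2 brown: C(7,2)C(7,1)/C(14,3) = 21/52; then P = C(8,2)/C(12,2) = 14/33
  3 brown: C(7,3)C(7,0)/C(14,3) = 5/52; then P = C(9,2)/C(12,2) = 6/11
P(both brown) = 107/286 ≈ 0.3741.

107/286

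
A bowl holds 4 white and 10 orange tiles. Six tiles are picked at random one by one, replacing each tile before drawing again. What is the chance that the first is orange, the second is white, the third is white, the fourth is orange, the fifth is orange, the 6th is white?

Multiply the conditional probability of each draw in order, with replacement (the composition resets each draw).
P = (10/14) · (4/14) · (4/14) · (10/14) · (10/14) · (4/14) = 1000/117649 ≈ 0.0085.

1000/117649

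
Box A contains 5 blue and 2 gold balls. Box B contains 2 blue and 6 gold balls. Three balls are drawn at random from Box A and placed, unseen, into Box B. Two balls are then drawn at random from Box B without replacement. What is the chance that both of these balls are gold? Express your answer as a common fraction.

Condition on how many of the transferred balls are gold (from Box A: 2 gold of 7; then Box B has 11 total).
  0 gold: C(2,0)C(5,3)/C(7,3) = 2/7; then P = C(6,2)/C(11,2) = 3/11
  1 gold: C(2,1)C(5,2)/C(7,3) = 4/7; then P = C(7,2)/C(11,2) = 21/55
  2 gold: C(2,2)C(5,1)/C(7,3) = 1/7; then P = C(8,2)/C(11,2) = 28/55
P(both gold) = 142/385 ≈ 0.3688.

142/385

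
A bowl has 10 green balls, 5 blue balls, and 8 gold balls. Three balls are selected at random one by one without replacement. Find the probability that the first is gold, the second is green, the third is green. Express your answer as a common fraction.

120/1771

Multiply the conditional probability of each draw in order, without replacement, so each draw removes one from its color and from the total.
P = (8/23) · (10/22) · (9/21) = 120/1771 ≈ 0.0678.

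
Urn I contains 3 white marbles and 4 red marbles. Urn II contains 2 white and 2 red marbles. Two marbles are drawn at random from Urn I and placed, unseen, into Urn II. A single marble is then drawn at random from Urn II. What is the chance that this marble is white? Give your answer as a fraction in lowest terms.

10/21

Condition on how many of the transferred marbles are white (from Urn I: 3 white of 7; then Urn II has 6 total).
  0 white: C(3,0)C(4,2)/C(7,2) = 2/7; then P = 2/6
  1 white: C(3,1)C(4,1)/C(7,2) = 4/7; then P = 3/6
  2 white: C(3,2)C(4,0)/C(7,2) = 1/7; then P = 4/6
P(white from Urn II) = 10/21 ≈ 0.4762.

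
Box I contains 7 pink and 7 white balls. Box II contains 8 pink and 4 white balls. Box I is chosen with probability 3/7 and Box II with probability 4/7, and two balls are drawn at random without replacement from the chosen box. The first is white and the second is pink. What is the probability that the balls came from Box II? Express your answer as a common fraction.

832/1525

P(E | Box I) = 7/26; P(E | Box II) = 8/33.
P(E) = 3/7·7/26 + 4/7·8/33 = 1525/6006.
By Bayes' rule, P(Box II | E) = 32/231 / 1525/6006 = 832/1525 ≈ 0.5456.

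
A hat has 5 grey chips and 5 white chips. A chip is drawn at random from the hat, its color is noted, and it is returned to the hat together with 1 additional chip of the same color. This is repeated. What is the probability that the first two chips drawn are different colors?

5/11

Either grey then white, or white then grey; after the first draw the total is 11.
P = (5/10)·(5/11) + (5/10)·(5/11) = 5/11 ≈ 0.4545.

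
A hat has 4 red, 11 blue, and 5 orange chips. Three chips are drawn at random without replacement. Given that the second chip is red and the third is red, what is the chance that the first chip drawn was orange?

P(first=orange and the second chip is red and the third is red) = (5/20)·(4/19)·(3/18) = 1/114.
P(E) = Σ over first color = 1/285 + 11/570 + 1/114 = 3/95.
By Bayes, P(first=orange | E) = 1/114 / 3/95 = 5/18 ≈ 0.2778.

5/18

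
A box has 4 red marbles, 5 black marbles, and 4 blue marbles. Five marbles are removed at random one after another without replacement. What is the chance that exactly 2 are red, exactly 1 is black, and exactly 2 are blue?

20/143

Unordered draws without replacement: count favorable combinations over C(13,5).
Favorable = C(4,2) · C(5,1) · C(4,2) = 180; total = C(13,5) = 1287.
P = 180/1287 = 20/143 ≈ 0.1399.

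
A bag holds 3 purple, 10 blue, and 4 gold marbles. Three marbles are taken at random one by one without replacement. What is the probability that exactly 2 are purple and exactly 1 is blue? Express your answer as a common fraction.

Unordered draws without replacement: count favorable combinations over C(17,3).
Favorable = C(3,2) · C(10,1) · C(4,0) = 30; total = C(17,3) = 680.
P = 30/680 = 3/68 ≈ 0.0441.

3/68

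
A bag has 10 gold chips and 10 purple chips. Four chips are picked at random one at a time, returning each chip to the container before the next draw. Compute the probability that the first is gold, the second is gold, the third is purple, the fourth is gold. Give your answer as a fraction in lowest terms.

Multiply the conditional probability of each draw in order, with replacement (the composition resets each draw).
P = (10/20) · (10/20) · (10/20) · (10/20) = 1/16 ≈ 0.0625.

1/16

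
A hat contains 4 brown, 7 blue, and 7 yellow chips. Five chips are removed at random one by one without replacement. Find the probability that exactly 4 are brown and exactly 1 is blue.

Unordered draws without replacement: count favorable combinations over C(18,5).
Favorable = C(4,4) · C(7,1) · C(7,0) = 7; total = C(18,5) = 8568.
P = 7/8568 = 1/1224 ≈ 0.0008.

1/1224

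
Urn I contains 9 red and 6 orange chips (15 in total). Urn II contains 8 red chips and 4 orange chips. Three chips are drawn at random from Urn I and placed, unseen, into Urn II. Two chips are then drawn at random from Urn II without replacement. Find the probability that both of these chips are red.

Condition on how many of the transferred chips are red (from Urn I: 9 red of 15; then Urn II has 15 total).
  0 red: C(9,0)C(6,3)/C(15,3) = 4/91; then P = C(8,2)/C(15,2) = 4/15
  1 red: C(9,1)C(6,2)/C(15,3) = 27/91; then P = C(9,2)/C(15,2) = 12/35
  2 red: C(9,2)C(6,1)/C(15,3) = 216/455; then P = C(10,2)/C(15,2) = 3/7
  3 red: C(9,3)C(6,0)/C(15,3) = 12/65; then P = C(11,2)/C(15,2) = 11/21
P(both red) = 304/735 ≈ 0.4136.

304/735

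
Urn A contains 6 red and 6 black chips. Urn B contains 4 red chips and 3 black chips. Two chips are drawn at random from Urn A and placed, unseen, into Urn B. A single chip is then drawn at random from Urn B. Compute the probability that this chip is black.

Condition on how many of the transferred chips are black (from Urn A: 6 black of 12; then Urn B has 9 total).
  0 black: C(6,0)C(6,2)/C(12,2) = 5/22; then P = 3/9
  1 black: C(6,1)C(6,1)/C(12,2) = 6/11; then P = 4/9
  2 black: C(6,2)C(6,0)/C(12,2) = 5/22; then P = 5/9
P(black from Urn B) = 4/9 ≈ 0.4444.

4/9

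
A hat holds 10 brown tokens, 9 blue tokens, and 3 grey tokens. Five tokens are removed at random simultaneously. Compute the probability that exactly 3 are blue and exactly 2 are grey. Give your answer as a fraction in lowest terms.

2/209

Unordered draws without replacement: count favorable combinations over C(22,5).
Favorable = C(10,0) · C(9,3) · C(3,2) = 252; total = C(22,5) = 26334.
P = 252/26334 = 2/209 ≈ 0.0096.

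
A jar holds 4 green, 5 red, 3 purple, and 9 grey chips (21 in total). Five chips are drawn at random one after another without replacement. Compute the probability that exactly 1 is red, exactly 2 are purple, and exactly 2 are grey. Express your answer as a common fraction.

60/2261

Unordered draws without replacement: count favorable combinations over C(21,5).
Favorable = C(4,0) · C(5,1) · C(3,2) · C(9,2) = 540; total = C(21,5) = 20349.
P = 540/20349 = 60/2261 ≈ 0.0265.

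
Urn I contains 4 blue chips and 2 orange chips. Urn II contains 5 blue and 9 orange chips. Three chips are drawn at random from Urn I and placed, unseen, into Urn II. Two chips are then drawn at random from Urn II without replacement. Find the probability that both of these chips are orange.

113/340

Condition on how many of the transferred chips are orange (from Urn I: 2 orange of 6; then Urn II has 17 total).
  0 orange: C(2,0)C(4,3)/C(6,3) = 1/5; then P = C(9,2)/C(17,2) = 9/34
  1 orange: C(2,1)C(4,2)/C(6,3) = 3/5; then P = C(10,2)/C(17,2) = 45/136
  2 orange: C(2,2)C(4,1)/C(6,3) = 1/5; then P = C(11,2)/C(17,2) = 55/136
P(both orange) = 113/340 ≈ 0.3324.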